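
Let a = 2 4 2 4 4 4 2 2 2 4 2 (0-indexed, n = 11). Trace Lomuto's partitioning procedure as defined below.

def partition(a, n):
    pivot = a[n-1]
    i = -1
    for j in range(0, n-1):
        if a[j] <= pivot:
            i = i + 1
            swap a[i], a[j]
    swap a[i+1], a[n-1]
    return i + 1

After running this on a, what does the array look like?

2 2 2 2 2 2 4 4 4 4 4

pivot = a[10] = 2; i = -1
j=0: a[0]=2 ≤ 2 → i=0, swap a[0],a[0] (no change) → 2 4 2 4 4 4 2 2 2 4 2
j=1: a[1]=4 > 2 → no swap
j=2: a[2]=2 ≤ 2 → i=1, swap a[1],a[2] → 2 2 4 4 4 4 2 2 2 4 2
j=3: a[3]=4 > 2 → no swap
j=4: a[4]=4 > 2 → no swap
j=5: a[5]=4 > 2 → no swap
j=6: a[6]=2 ≤ 2 → i=2, swap a[2],a[6] → 2 2 2 4 4 4 4 2 2 4 2
j=7: a[7]=2 ≤ 2 → i=3, swap a[3],a[7] → 2 2 2 2 4 4 4 4 2 4 2
j=8: a[8]=2 ≤ 2 → i=4, swap a[4],a[8] → 2 2 2 2 2 4 4 4 4 4 2
j=9: a[9]=4 > 2 → no swap
final swap a[5],a[10] → 2 2 2 2 2 2 4 4 4 4 4; return 5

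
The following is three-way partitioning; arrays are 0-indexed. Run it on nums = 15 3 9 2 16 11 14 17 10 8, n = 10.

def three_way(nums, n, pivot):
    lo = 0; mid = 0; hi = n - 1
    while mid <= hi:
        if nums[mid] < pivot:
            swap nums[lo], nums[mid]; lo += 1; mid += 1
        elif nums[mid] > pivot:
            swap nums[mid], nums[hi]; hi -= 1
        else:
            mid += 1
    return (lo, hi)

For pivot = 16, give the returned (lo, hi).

pivot = 16; lo=0, mid=0, hi=9
nums[mid]=15<16: swap nums[0],nums[0]; lo=1,mid=1 → 15 3 9 2 16 11 14 17 10 8
nums[mid]=3<16: swap nums[1],nums[1]; lo=2,mid=2 → 15 3 9 2 16 11 14 17 10 8
nums[mid]=9<16: swap nums[2],nums[2]; lo=3,mid=3 → 15 3 9 2 16 11 14 17 10 8
nums[mid]=2<16: swap nums[3],nums[3]; lo=4,mid=4 → 15 3 9 2 16 11 14 17 10 8
nums[mid]=16=16: mid=5
nums[mid]=11<16: swap nums[4],nums[5]; lo=5,mid=6 → 15 3 9 2 11 16 14 17 10 8
nums[mid]=14<16: swap nums[5],nums[6]; lo=6,mid=7 → 15 3 9 2 11 14 16 17 10 8
nums[mid]=17>16: swap nums[7],nums[9]; hi=8 → 15 3 9 2 11 14 16 8 10 17
nums[mid]=8<16: swap nums[6],nums[7]; lo=7,mid=8 → 15 3 9 2 11 14 8 16 10 17
nums[mid]=10<16: swap nums[7],nums[8]; lo=8,mid=9 → 15 3 9 2 11 14 8 10 16 17
end: lo=8, hi=8; nums = 15 3 9 2 11 14 8 10 16 17

(8, 8)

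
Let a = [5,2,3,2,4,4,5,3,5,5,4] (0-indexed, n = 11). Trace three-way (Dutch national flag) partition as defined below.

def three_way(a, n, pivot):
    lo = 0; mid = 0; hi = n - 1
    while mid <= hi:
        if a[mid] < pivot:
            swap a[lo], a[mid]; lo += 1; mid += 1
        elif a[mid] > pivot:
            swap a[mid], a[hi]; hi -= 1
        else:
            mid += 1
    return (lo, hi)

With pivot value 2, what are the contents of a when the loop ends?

[2,2,3,4,4,5,3,5,5,4,5]

pivot = 2; lo=0, mid=0, hi=10
a[mid]=5>2: swap a[0],a[10]; hi=9 → [4,2,3,2,4,4,5,3,5,5,5]
a[mid]=4>2: swap a[0],a[9]; hi=8 → [5,2,3,2,4,4,5,3,5,4,5]
a[mid]=5>2: swap a[0],a[8]; hi=7 → [5,2,3,2,4,4,5,3,5,4,5]
a[mid]=5>2: swap a[0],a[7]; hi=6 → [3,2,3,2,4,4,5,5,5,4,5]
a[mid]=3>2: swap a[0],a[6]; hi=5 → [5,2,3,2,4,4,3,5,5,4,5]
a[mid]=5>2: swap a[0],a[5]; hi=4 → [4,2,3,2,4,5,3,5,5,4,5]
a[mid]=4>2: swap a[0],a[4]; hi=3 → [4,2,3,2,4,5,3,5,5,4,5]
a[mid]=4>2: swap a[0],a[3]; hi=2 → [2,2,3,4,4,5,3,5,5,4,5]
a[mid]=2=2: mid=1
a[mid]=2=2: mid=2
a[mid]=3>2: swap a[2],a[2]; hi=1 → [2,2,3,4,4,5,3,5,5,4,5]
end: lo=0, hi=1; a = [2,2,3,4,4,5,3,5,5,4,5]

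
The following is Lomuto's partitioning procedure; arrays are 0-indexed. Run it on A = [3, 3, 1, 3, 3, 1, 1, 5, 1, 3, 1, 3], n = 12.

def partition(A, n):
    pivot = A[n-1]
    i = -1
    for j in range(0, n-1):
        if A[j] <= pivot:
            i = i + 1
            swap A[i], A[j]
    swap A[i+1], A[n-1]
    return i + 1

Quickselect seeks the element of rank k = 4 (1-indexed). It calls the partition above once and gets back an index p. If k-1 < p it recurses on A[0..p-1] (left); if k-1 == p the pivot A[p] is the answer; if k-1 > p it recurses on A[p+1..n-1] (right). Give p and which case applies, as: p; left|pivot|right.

10; left

pivot = A[11] = 3; i = -1
j=0: A[0]=3 ≤ 3 → i=0, swap A[0],A[0] (no change) → [3, 3, 1, 3, 3, 1, 1, 5, 1, 3, 1, 3]
j=1: A[1]=3 ≤ 3 → i=1, swap A[1],A[1] (no change) → [3, 3, 1, 3, 3, 1, 1, 5, 1, 3, 1, 3]
j=2: A[2]=1 ≤ 3 → i=2, swap A[2],A[2] (no change) → [3, 3, 1, 3, 3, 1, 1, 5, 1, 3, 1, 3]
j=3: A[3]=3 ≤ 3 → i=3, swap A[3],A[3] (no change) → [3, 3, 1, 3, 3, 1, 1, 5, 1, 3, 1, 3]
j=4: A[4]=3 ≤ 3 → i=4, swap A[4],A[4] (no change) → [3, 3, 1, 3, 3, 1, 1, 5, 1, 3, 1, 3]
j=5: A[5]=1 ≤ 3 → i=5, swap A[5],A[5] (no change) → [3, 3, 1, 3, 3, 1, 1, 5, 1, 3, 1, 3]
j=6: A[6]=1 ≤ 3 → i=6, swap A[6],A[6] (no change) → [3, 3, 1, 3, 3, 1, 1, 5, 1, 3, 1, 3]
j=7: A[7]=5 > 3 → no swap
j=8: A[8]=1 ≤ 3 → i=7, swap A[7],A[8] → [3, 3, 1, 3, 3, 1, 1, 1, 5, 3, 1, 3]
j=9: A[9]=3 ≤ 3 → i=8, swap A[8],A[9] → [3, 3, 1, 3, 3, 1, 1, 1, 3, 5, 1, 3]
j=10: A[10]=1 ≤ 3 → i=9, swap A[9],A[10] → [3, 3, 1, 3, 3, 1, 1, 1, 3, 1, 5, 3]
final swap A[10],A[11] → [3, 3, 1, 3, 3, 1, 1, 1, 3, 1, 3, 5]; return 10
p = 10; k-1 = 3 < 10 ⇒ left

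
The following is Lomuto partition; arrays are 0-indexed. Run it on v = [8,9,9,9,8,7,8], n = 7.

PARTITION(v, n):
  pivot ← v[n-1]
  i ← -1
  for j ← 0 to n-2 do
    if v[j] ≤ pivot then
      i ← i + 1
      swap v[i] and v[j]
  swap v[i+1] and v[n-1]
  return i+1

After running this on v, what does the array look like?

[8,8,7,8,9,9,9]

pivot = v[6] = 8; i = -1
j=0: v[0]=8 ≤ 8 → i=0, swap v[0],v[0] (no change) → [8,9,9,9,8,7,8]
j=1: v[1]=9 > 8 → no swap
j=2: v[2]=9 > 8 → no swap
j=3: v[3]=9 > 8 → no swap
j=4: v[4]=8 ≤ 8 → i=1, swap v[1],v[4] → [8,8,9,9,9,7,8]
j=5: v[5]=7 ≤ 8 → i=2, swap v[2],v[5] → [8,8,7,9,9,9,8]
final swap v[3],v[6] → [8,8,7,8,9,9,9]; return 3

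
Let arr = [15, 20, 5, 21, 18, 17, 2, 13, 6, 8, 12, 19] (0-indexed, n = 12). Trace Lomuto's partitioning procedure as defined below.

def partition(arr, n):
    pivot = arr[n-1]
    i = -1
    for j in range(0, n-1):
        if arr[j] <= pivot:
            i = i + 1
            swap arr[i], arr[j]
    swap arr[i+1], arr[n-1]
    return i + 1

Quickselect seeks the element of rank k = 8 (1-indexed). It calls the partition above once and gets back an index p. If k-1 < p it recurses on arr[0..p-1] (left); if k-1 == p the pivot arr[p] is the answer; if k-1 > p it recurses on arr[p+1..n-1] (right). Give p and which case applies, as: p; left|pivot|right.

9; left

pivot = arr[11] = 19; i = -1
j=0: arr[0]=15 ≤ 19 → i=0, swap arr[0],arr[0] (no change) → [15, 20, 5, 21, 18, 17, 2, 13, 6, 8, 12, 19]
j=1: arr[1]=20 > 19 → no swap
j=2: arr[2]=5 ≤ 19 → i=1, swap arr[1],arr[2] → [15, 5, 20, 21, 18, 17, 2, 13, 6, 8, 12, 19]
j=3: arr[3]=21 > 19 → no swap
j=4: arr[4]=18 ≤ 19 → i=2, swap arr[2],arr[4] → [15, 5, 18, 21, 20, 17, 2, 13, 6, 8, 12, 19]
j=5: arr[5]=17 ≤ 19 → i=3, swap arr[3],arr[5] → [15, 5, 18, 17, 20, 21, 2, 13, 6, 8, 12, 19]
j=6: arr[6]=2 ≤ 19 → i=4, swap arr[4],arr[6] → [15, 5, 18, 17, 2, 21, 20, 13, 6, 8, 12, 19]
j=7: arr[7]=13 ≤ 19 → i=5, swap arr[5],arr[7] → [15, 5, 18, 17, 2, 13, 20, 21, 6, 8, 12, 19]
j=8: arr[8]=6 ≤ 19 → i=6, swap arr[6],arr[8] → [15, 5, 18, 17, 2, 13, 6, 21, 20, 8, 12, 19]
j=9: arr[9]=8 ≤ 19 → i=7, swap arr[7],arr[9] → [15, 5, 18, 17, 2, 13, 6, 8, 20, 21, 12, 19]
j=10: arr[10]=12 ≤ 19 → i=8, swap arr[8],arr[10] → [15, 5, 18, 17, 2, 13, 6, 8, 12, 21, 20, 19]
final swap arr[9],arr[11] → [15, 5, 18, 17, 2, 13, 6, 8, 12, 19, 20, 21]; return 9
p = 9; k-1 = 7 < 9 ⇒ left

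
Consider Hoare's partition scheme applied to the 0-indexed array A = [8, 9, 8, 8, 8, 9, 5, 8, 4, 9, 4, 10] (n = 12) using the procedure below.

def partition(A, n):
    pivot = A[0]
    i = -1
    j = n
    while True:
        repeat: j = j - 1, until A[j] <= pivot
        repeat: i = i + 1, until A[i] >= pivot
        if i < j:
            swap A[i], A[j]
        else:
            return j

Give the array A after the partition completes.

pivot = A[0] = 8; i = -1, j = 12
j→10 (A[10]=4≤8), i→0 (A[0]=8≥8); i<j, swap → [4, 9, 8, 8, 8, 9, 5, 8, 4, 9, 8, 10]
j→8 (A[8]=4≤8), i→1 (A[1]=9≥8); i<j, swap → [4, 4, 8, 8, 8, 9, 5, 8, 9, 9, 8, 10]
j→7 (A[7]=8≤8), i→2 (A[2]=8≥8); i<j, swap → [4, 4, 8, 8, 8, 9, 5, 8, 9, 9, 8, 10]
j→6 (A[6]=5≤8), i→3 (A[3]=8≥8); i<j, swap → [4, 4, 8, 5, 8, 9, 8, 8, 9, 9, 8, 10]
j→4, i→4; i≥j, return j=4. A = [4, 4, 8, 5, 8, 9, 8, 8, 9, 9, 8, 10]

[4, 4, 8, 5, 8, 9, 8, 8, 9, 9, 8, 10]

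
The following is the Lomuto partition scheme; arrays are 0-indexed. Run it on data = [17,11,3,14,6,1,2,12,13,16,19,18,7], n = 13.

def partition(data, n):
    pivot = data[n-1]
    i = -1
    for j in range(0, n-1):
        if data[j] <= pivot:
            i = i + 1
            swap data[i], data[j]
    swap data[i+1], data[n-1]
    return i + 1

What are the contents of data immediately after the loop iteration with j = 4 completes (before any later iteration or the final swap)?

[3,6,17,14,11,1,2,12,13,16,19,18,7]

pivot=7, i=-1
j=0: 17>7, skip
j=1: 11>7, skip
j=2: 3≤7, i=0, swap(0,2) ⇒ [3,11,17,14,6,1,2,12,13,16,19,18,7]
j=3: 14>7, skip
j=4: 6≤7, i=1, swap(1,4) ⇒ [3,6,17,14,11,1,2,12,13,16,19,18,7]
(after j=4) data = [3,6,17,14,11,1,2,12,13,16,19,18,7]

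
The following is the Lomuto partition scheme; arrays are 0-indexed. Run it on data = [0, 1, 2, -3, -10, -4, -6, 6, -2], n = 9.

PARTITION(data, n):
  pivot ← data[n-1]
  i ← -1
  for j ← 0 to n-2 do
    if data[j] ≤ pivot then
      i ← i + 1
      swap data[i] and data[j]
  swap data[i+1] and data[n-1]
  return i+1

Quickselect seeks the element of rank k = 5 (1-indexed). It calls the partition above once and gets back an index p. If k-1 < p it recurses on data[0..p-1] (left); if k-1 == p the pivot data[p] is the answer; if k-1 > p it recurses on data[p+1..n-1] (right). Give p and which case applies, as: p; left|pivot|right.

pivot=-2, i=-1
j=0: 0>-2, skip
j=1: 1>-2, skip
j=2: 2>-2, skip
j=3: -3≤-2, i=0, swap(0,3) ⇒ [-3, 1, 2, 0, -10, -4, -6, 6, -2]
j=4: -10≤-2, i=1, swap(1,4) ⇒ [-3, -10, 2, 0, 1, -4, -6, 6, -2]
j=5: -4≤-2, i=2, swap(2,5) ⇒ [-3, -10, -4, 0, 1, 2, -6, 6, -2]
j=6: -6≤-2, i=3, swap(3,6) ⇒ [-3, -10, -4, -6, 1, 2, 0, 6, -2]
j=7: 6>-2, skip
swap(4,8) ⇒ [-3, -10, -4, -6, -2, 2, 0, 6, 1]; return 4
p = 4; k-1 = 4 == 4 ⇒ pivot

4; pivot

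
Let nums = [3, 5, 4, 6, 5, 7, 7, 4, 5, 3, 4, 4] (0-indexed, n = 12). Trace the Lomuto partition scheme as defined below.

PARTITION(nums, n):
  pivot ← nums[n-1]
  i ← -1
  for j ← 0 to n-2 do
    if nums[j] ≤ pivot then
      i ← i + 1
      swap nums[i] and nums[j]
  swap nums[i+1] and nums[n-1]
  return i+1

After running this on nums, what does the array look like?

pivot=4, i=-1
j=0: 3≤4, i=0, swap(0,0) ⇒ [3, 5, 4, 6, 5, 7, 7, 4, 5, 3, 4, 4]
j=1: 5>4, skip
j=2: 4≤4, i=1, swap(1,2) ⇒ [3, 4, 5, 6, 5, 7, 7, 4, 5, 3, 4, 4]
j=3: 6>4, skip
j=4: 5>4, skip
j=5: 7>4, skip
j=6: 7>4, skip
j=7: 4≤4, i=2, swap(2,7) ⇒ [3, 4, 4, 6, 5, 7, 7, 5, 5, 3, 4, 4]
j=8: 5>4, skip
j=9: 3≤4, i=3, swap(3,9) ⇒ [3, 4, 4, 3, 5, 7, 7, 5, 5, 6, 4, 4]
j=10: 4≤4, i=4, swap(4,10) ⇒ [3, 4, 4, 3, 4, 7, 7, 5, 5, 6, 5, 4]
swap(5,11) ⇒ [3, 4, 4, 3, 4, 4, 7, 5, 5, 6, 5, 7]; return 5

[3, 4, 4, 3, 4, 4, 7, 5, 5, 6, 5, 7]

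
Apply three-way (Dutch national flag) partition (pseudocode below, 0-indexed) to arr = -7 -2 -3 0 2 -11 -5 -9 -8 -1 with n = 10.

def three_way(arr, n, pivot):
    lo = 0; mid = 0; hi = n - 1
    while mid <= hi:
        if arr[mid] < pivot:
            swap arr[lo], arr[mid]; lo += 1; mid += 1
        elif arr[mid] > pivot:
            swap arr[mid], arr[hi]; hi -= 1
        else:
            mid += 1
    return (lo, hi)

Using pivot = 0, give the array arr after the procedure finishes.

lo=0 mid=0 hi=9
-7<0: swap(0,0), lo=1 mid=1 ⇒ -7 -2 -3 0 2 -11 -5 -9 -8 -1
-2<0: swap(1,1), lo=2 mid=2 ⇒ -7 -2 -3 0 2 -11 -5 -9 -8 -1
-3<0: swap(2,2), lo=3 mid=3 ⇒ -7 -2 -3 0 2 -11 -5 -9 -8 -1
0=0: mid=4
2>0: swap(4,9), hi=8 ⇒ -7 -2 -3 0 -1 -11 -5 -9 -8 2
-1<0: swap(3,4), lo=4 mid=5 ⇒ -7 -2 -3 -1 0 -11 -5 -9 -8 2
-11<0: swap(4,5), lo=5 mid=6 ⇒ -7 -2 -3 -1 -11 0 -5 -9 -8 2
-5<0: swap(5,6), lo=6 mid=7 ⇒ -7 -2 -3 -1 -11 -5 0 -9 -8 2
-9<0: swap(6,7), lo=7 mid=8 ⇒ -7 -2 -3 -1 -11 -5 -9 0 -8 2
-8<0: swap(7,8), lo=8 mid=9 ⇒ -7 -2 -3 -1 -11 -5 -9 -8 0 2
done. lo=8 hi=8; arr=-7 -2 -3 -1 -11 -5 -9 -8 0 2

-7 -2 -3 -1 -11 -5 -9 -8 0 2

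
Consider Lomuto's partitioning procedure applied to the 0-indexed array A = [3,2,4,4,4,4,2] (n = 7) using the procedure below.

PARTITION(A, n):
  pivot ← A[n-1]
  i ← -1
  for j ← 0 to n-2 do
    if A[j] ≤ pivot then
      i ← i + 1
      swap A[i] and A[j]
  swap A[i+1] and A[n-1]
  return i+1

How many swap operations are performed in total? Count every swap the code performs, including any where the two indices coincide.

2

pivot = A[6] = 2; i = -1
j=0: A[0]=3 > 2 → no swap
j=1: A[1]=2 ≤ 2 → i=0, swap A[0],A[1] → [2,3,4,4,4,4,2]
j=2: A[2]=4 > 2 → no swap
j=3: A[3]=4 > 2 → no swap
j=4: A[4]=4 > 2 → no swap
j=5: A[5]=4 > 2 → no swap
final swap A[1],A[6] → [2,2,4,4,4,4,3]; return 1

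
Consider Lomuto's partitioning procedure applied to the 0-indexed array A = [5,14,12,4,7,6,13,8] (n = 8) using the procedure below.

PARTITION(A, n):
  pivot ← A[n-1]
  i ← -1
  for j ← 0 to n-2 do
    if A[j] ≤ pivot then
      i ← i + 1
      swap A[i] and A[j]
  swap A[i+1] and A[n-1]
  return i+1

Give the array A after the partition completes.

[5,4,7,6,8,14,13,12]

pivot = A[7] = 8; i = -1
j=0: A[0]=5 ≤ 8 → i=0, swap A[0],A[0] (no change) → [5,14,12,4,7,6,13,8]
j=1: A[1]=14 > 8 → no swap
j=2: A[2]=12 > 8 → no swap
j=3: A[3]=4 ≤ 8 → i=1, swap A[1],A[3] → [5,4,12,14,7,6,13,8]
j=4: A[4]=7 ≤ 8 → i=2, swap A[2],A[4] → [5,4,7,14,12,6,13,8]
j=5: A[5]=6 ≤ 8 → i=3, swap A[3],A[5] → [5,4,7,6,12,14,13,8]
j=6: A[6]=13 > 8 → no swap
final swap A[4],A[7] → [5,4,7,6,8,14,13,12]; return 4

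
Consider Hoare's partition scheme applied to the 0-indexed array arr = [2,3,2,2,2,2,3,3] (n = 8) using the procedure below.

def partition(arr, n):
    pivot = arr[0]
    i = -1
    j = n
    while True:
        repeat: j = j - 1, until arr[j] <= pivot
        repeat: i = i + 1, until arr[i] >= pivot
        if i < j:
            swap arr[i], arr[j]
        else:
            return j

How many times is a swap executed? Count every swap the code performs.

pivot=2
j stops at 5 (2), i stops at 0 (2); swap ⇒ [2,3,2,2,2,2,3,3]
j stops at 4 (2), i stops at 1 (3); swap ⇒ [2,2,2,2,3,2,3,3]
j stops at 3 (2), i stops at 2 (2); swap ⇒ [2,2,2,2,3,2,3,3]
j stops at 2, i stops at 3; i≥j ⇒ return 2. arr=[2,2,2,2,3,2,3,3]

3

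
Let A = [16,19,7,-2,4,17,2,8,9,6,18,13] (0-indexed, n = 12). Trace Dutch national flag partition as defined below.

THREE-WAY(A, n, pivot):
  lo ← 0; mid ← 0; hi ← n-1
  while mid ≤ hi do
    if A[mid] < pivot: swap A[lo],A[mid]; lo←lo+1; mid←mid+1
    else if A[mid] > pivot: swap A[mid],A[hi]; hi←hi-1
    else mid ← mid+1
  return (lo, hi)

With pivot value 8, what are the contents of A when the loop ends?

lo=0 mid=0 hi=11
16>8: swap(0,11), hi=10 ⇒ [13,19,7,-2,4,17,2,8,9,6,18,16]
13>8: swap(0,10), hi=9 ⇒ [18,19,7,-2,4,17,2,8,9,6,13,16]
18>8: swap(0,9), hi=8 ⇒ [6,19,7,-2,4,17,2,8,9,18,13,16]
6<8: swap(0,0), lo=1 mid=1 ⇒ [6,19,7,-2,4,17,2,8,9,18,13,16]
19>8: swap(1,8), hi=7 ⇒ [6,9,7,-2,4,17,2,8,19,18,13,16]
9>8: swap(1,7), hi=6 ⇒ [6,8,7,-2,4,17,2,9,19,18,13,16]
8=8: mid=2
7<8: swap(1,2), lo=2 mid=3 ⇒ [6,7,8,-2,4,17,2,9,19,18,13,16]
-2<8: swap(2,3), lo=3 mid=4 ⇒ [6,7,-2,8,4,17,2,9,19,18,13,16]
4<8: swap(3,4), lo=4 mid=5 ⇒ [6,7,-2,4,8,17,2,9,19,18,13,16]
17>8: swap(5,6), hi=5 ⇒ [6,7,-2,4,8,2,17,9,19,18,13,16]
2<8: swap(4,5), lo=5 mid=6 ⇒ [6,7,-2,4,2,8,17,9,19,18,13,16]
done. lo=5 hi=5; A=[6,7,-2,4,2,8,17,9,19,18,13,16]

[6,7,-2,4,2,8,17,9,19,18,13,16]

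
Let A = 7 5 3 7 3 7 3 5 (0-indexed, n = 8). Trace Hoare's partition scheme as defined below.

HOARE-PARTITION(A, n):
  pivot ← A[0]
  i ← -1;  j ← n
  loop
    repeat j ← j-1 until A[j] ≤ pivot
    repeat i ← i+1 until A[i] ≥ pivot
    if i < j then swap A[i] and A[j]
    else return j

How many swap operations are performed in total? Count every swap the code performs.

pivot = A[0] = 7; i = -1, j = 8
j→7 (A[7]=5≤7), i→0 (A[0]=7≥7); i<j, swap → 5 5 3 7 3 7 3 7
j→6 (A[6]=3≤7), i→3 (A[3]=7≥7); i<j, swap → 5 5 3 3 3 7 7 7
j→5, i→5; i≥j, return j=5. A = 5 5 3 3 3 7 7 7

2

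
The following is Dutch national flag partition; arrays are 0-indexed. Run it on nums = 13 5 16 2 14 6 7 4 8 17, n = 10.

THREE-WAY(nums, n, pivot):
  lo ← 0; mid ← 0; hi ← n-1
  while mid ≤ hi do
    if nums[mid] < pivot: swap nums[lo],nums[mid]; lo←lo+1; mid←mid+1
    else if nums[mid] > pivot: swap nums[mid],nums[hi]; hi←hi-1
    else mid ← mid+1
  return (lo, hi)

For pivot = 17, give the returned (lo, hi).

pivot = 17; lo=0, mid=0, hi=9
nums[mid]=13<17: swap nums[0],nums[0]; lo=1,mid=1 → 13 5 16 2 14 6 7 4 8 17
nums[mid]=5<17: swap nums[1],nums[1]; lo=2,mid=2 → 13 5 16 2 14 6 7 4 8 17
nums[mid]=16<17: swap nums[2],nums[2]; lo=3,mid=3 → 13 5 16 2 14 6 7 4 8 17
nums[mid]=2<17: swap nums[3],nums[3]; lo=4,mid=4 → 13 5 16 2 14 6 7 4 8 17
nums[mid]=14<17: swap nums[4],nums[4]; lo=5,mid=5 → 13 5 16 2 14 6 7 4 8 17
nums[mid]=6<17: swap nums[5],nums[5]; lo=6,mid=6 → 13 5 16 2 14 6 7 4 8 17
nums[mid]=7<17: swap nums[6],nums[6]; lo=7,mid=7 → 13 5 16 2 14 6 7 4 8 17
nums[mid]=4<17: swap nums[7],nums[7]; lo=8,mid=8 → 13 5 16 2 14 6 7 4 8 17
nums[mid]=8<17: swap nums[8],nums[8]; lo=9,mid=9 → 13 5 16 2 14 6 7 4 8 17
nums[mid]=17=17: mid=10
end: lo=9, hi=9; nums = 13 5 16 2 14 6 7 4 8 17

(9, 9)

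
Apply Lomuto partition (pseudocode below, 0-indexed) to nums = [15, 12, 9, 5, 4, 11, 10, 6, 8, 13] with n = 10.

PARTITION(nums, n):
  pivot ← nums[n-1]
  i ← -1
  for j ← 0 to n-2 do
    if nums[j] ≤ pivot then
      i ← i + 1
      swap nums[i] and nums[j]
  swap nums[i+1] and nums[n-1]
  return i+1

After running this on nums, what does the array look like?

[12, 9, 5, 4, 11, 10, 6, 8, 13, 15]

pivot=13, i=-1
j=0: 15>13, skip
j=1: 12≤13, i=0, swap(0,1) ⇒ [12, 15, 9, 5, 4, 11, 10, 6, 8, 13]
j=2: 9≤13, i=1, swap(1,2) ⇒ [12, 9, 15, 5, 4, 11, 10, 6, 8, 13]
j=3: 5≤13, i=2, swap(2,3) ⇒ [12, 9, 5, 15, 4, 11, 10, 6, 8, 13]
j=4: 4≤13, i=3, swap(3,4) ⇒ [12, 9, 5, 4, 15, 11, 10, 6, 8, 13]
j=5: 11≤13, i=4, swap(4,5) ⇒ [12, 9, 5, 4, 11, 15, 10, 6, 8, 13]
j=6: 10≤13, i=5, swap(5,6) ⇒ [12, 9, 5, 4, 11, 10, 15, 6, 8, 13]
j=7: 6≤13, i=6, swap(6,7) ⇒ [12, 9, 5, 4, 11, 10, 6, 15, 8, 13]
j=8: 8≤13, i=7, swap(7,8) ⇒ [12, 9, 5, 4, 11, 10, 6, 8, 15, 13]
swap(8,9) ⇒ [12, 9, 5, 4, 11, 10, 6, 8, 13, 15]; return 8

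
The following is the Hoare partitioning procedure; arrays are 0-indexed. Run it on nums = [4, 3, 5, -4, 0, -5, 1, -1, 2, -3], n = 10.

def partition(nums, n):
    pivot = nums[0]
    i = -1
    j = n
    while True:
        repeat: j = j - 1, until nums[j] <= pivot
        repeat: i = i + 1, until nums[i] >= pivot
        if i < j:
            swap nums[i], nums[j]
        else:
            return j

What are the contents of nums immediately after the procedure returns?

[-3, 3, 2, -4, 0, -5, 1, -1, 5, 4]

pivot = nums[0] = 4; i = -1, j = 10
j→9 (nums[9]=-3≤4), i→0 (nums[0]=4≥4); i<j, swap → [-3, 3, 5, -4, 0, -5, 1, -1, 2, 4]
j→8 (nums[8]=2≤4), i→2 (nums[2]=5≥4); i<j, swap → [-3, 3, 2, -4, 0, -5, 1, -1, 5, 4]
j→7, i→8; i≥j, return j=7. nums = [-3, 3, 2, -4, 0, -5, 1, -1, 5, 4]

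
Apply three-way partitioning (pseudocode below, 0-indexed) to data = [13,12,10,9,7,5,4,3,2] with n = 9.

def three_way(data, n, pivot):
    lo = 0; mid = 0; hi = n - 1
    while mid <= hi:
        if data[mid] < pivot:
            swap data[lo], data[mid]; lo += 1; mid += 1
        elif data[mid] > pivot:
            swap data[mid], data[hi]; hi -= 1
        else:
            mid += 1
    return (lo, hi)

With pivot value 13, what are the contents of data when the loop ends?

[12,10,9,7,5,4,3,2,13]

lo=0 mid=0 hi=8
13=13: mid=1
12<13: swap(0,1), lo=1 mid=2 ⇒ [12,13,10,9,7,5,4,3,2]
10<13: swap(1,2), lo=2 mid=3 ⇒ [12,10,13,9,7,5,4,3,2]
9<13: swap(2,3), lo=3 mid=4 ⇒ [12,10,9,13,7,5,4,3,2]
7<13: swap(3,4), lo=4 mid=5 ⇒ [12,10,9,7,13,5,4,3,2]
5<13: swap(4,5), lo=5 mid=6 ⇒ [12,10,9,7,5,13,4,3,2]
4<13: swap(5,6), lo=6 mid=7 ⇒ [12,10,9,7,5,4,13,3,2]
3<13: swap(6,7), lo=7 mid=8 ⇒ [12,10,9,7,5,4,3,13,2]
2<13: swap(7,8), lo=8 mid=9 ⇒ [12,10,9,7,5,4,3,2,13]
done. lo=8 hi=8; data=[12,10,9,7,5,4,3,2,13]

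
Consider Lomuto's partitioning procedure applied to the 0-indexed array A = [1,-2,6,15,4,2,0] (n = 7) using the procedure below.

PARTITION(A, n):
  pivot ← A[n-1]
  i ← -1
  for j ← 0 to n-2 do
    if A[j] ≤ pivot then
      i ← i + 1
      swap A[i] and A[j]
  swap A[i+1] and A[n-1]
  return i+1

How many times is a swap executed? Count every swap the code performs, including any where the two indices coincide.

2

pivot = A[6] = 0; i = -1
j=0: A[0]=1 > 0 → no swap
j=1: A[1]=-2 ≤ 0 → i=0, swap A[0],A[1] → [-2,1,6,15,4,2,0]
j=2: A[2]=6 > 0 → no swap
j=3: A[3]=15 > 0 → no swap
j=4: A[4]=4 > 0 → no swap
j=5: A[5]=2 > 0 → no swap
final swap A[1],A[6] → [-2,0,6,15,4,2,1]; return 1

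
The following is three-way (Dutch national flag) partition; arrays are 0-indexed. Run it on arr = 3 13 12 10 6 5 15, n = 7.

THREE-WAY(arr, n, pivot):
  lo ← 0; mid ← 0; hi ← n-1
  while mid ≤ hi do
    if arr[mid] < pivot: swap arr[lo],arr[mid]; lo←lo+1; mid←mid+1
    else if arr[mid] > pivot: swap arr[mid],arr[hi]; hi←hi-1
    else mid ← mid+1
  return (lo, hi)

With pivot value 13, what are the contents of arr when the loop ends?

3 12 10 6 5 13 15

pivot = 13; lo=0, mid=0, hi=6
arr[mid]=3<13: swap arr[0],arr[0]; lo=1,mid=1 → 3 13 12 10 6 5 15
arr[mid]=13=13: mid=2
arr[mid]=12<13: swap arr[1],arr[2]; lo=2,mid=3 → 3 12 13 10 6 5 15
arr[mid]=10<13: swap arr[2],arr[3]; lo=3,mid=4 → 3 12 10 13 6 5 15
arr[mid]=6<13: swap arr[3],arr[4]; lo=4,mid=5 → 3 12 10 6 13 5 15
arr[mid]=5<13: swap arr[4],arr[5]; lo=5,mid=6 → 3 12 10 6 5 13 15
arr[mid]=15>13: swap arr[6],arr[6]; hi=5 → 3 12 10 6 5 13 15
end: lo=5, hi=5; arr = 3 12 10 6 5 13 15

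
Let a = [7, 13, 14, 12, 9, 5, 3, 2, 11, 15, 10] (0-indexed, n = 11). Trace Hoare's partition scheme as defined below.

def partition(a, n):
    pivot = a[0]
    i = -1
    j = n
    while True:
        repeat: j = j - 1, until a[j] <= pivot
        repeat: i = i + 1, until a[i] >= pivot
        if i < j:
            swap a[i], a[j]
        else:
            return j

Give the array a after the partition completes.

[2, 3, 5, 12, 9, 14, 13, 7, 11, 15, 10]

pivot = a[0] = 7; i = -1, j = 11
j→7 (a[7]=2≤7), i→0 (a[0]=7≥7); i<j, swap → [2, 13, 14, 12, 9, 5, 3, 7, 11, 15, 10]
j→6 (a[6]=3≤7), i→1 (a[1]=13≥7); i<j, swap → [2, 3, 14, 12, 9, 5, 13, 7, 11, 15, 10]
j→5 (a[5]=5≤7), i→2 (a[2]=14≥7); i<j, swap → [2, 3, 5, 12, 9, 14, 13, 7, 11, 15, 10]
j→2, i→3; i≥j, return j=2. a = [2, 3, 5, 12, 9, 14, 13, 7, 11, 15, 10]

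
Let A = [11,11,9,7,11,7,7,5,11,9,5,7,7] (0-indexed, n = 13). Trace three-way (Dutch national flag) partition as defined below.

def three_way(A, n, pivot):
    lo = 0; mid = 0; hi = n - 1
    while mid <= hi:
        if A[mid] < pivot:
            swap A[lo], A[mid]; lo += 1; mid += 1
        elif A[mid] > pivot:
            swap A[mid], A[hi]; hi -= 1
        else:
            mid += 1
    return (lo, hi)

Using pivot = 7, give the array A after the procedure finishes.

lo=0 mid=0 hi=12
11>7: swap(0,12), hi=11 ⇒ [7,11,9,7,11,7,7,5,11,9,5,7,11]
7=7: mid=1
11>7: swap(1,11), hi=10 ⇒ [7,7,9,7,11,7,7,5,11,9,5,11,11]
7=7: mid=2
9>7: swap(2,10), hi=9 ⇒ [7,7,5,7,11,7,7,5,11,9,9,11,11]
5<7: swap(0,2), lo=1 mid=3 ⇒ [5,7,7,7,11,7,7,5,11,9,9,11,11]
7=7: mid=4
11>7: swap(4,9), hi=8 ⇒ [5,7,7,7,9,7,7,5,11,11,9,11,11]
9>7: swap(4,8), hi=7 ⇒ [5,7,7,7,11,7,7,5,9,11,9,11,11]
11>7: swap(4,7), hi=6 ⇒ [5,7,7,7,5,7,7,11,9,11,9,11,11]
5<7: swap(1,4), lo=2 mid=5 ⇒ [5,5,7,7,7,7,7,11,9,11,9,11,11]
7=7: mid=6
7=7: mid=7
done. lo=2 hi=6; A=[5,5,7,7,7,7,7,11,9,11,9,11,11]

[5,5,7,7,7,7,7,11,9,11,9,11,11]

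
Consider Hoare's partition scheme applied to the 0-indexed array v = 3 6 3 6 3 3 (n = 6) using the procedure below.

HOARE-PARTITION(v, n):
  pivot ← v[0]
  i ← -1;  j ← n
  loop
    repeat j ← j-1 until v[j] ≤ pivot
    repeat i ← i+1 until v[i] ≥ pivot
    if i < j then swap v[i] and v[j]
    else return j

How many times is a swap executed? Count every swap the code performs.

pivot = v[0] = 3; i = -1, j = 6
j→5 (v[5]=3≤3), i→0 (v[0]=3≥3); i<j, swap → 3 6 3 6 3 3
j→4 (v[4]=3≤3), i→1 (v[1]=6≥3); i<j, swap → 3 3 3 6 6 3
j→2, i→2; i≥j, return j=2. v = 3 3 3 6 6 3

2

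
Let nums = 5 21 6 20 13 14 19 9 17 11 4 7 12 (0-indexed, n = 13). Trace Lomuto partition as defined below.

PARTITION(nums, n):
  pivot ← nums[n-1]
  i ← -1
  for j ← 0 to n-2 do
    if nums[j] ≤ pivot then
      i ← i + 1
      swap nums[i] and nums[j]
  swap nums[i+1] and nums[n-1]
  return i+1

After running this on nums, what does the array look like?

5 6 9 11 4 7 12 21 17 20 13 14 19

pivot=12, i=-1
j=0: 5≤12, i=0, swap(0,0) ⇒ 5 21 6 20 13 14 19 9 17 11 4 7 12
j=1: 21>12, skip
j=2: 6≤12, i=1, swap(1,2) ⇒ 5 6 21 20 13 14 19 9 17 11 4 7 12
j=3: 20>12, skip
j=4: 13>12, skip
j=5: 14>12, skip
j=6: 19>12, skip
j=7: 9≤12, i=2, swap(2,7) ⇒ 5 6 9 20 13 14 19 21 17 11 4 7 12
j=8: 17>12, skip
j=9: 11≤12, i=3, swap(3,9) ⇒ 5 6 9 11 13 14 19 21 17 20 4 7 12
j=10: 4≤12, i=4, swap(4,10) ⇒ 5 6 9 11 4 14 19 21 17 20 13 7 12
j=11: 7≤12, i=5, swap(5,11) ⇒ 5 6 9 11 4 7 19 21 17 20 13 14 12
swap(6,12) ⇒ 5 6 9 11 4 7 12 21 17 20 13 14 19; return 6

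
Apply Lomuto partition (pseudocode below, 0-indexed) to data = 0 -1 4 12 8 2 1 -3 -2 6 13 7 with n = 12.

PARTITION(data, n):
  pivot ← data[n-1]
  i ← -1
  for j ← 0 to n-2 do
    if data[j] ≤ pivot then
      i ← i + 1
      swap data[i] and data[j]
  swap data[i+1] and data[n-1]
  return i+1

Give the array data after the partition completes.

0 -1 4 2 1 -3 -2 6 7 12 13 8

pivot=7, i=-1
j=0: 0≤7, i=0, swap(0,0) ⇒ 0 -1 4 12 8 2 1 -3 -2 6 13 7
j=1: -1≤7, i=1, swap(1,1) ⇒ 0 -1 4 12 8 2 1 -3 -2 6 13 7
j=2: 4≤7, i=2, swap(2,2) ⇒ 0 -1 4 12 8 2 1 -3 -2 6 13 7
j=3: 12>7, skip
j=4: 8>7, skip
j=5: 2≤7, i=3, swap(3,5) ⇒ 0 -1 4 2 8 12 1 -3 -2 6 13 7
j=6: 1≤7, i=4, swap(4,6) ⇒ 0 -1 4 2 1 12 8 -3 -2 6 13 7
j=7: -3≤7, i=5, swap(5,7) ⇒ 0 -1 4 2 1 -3 8 12 -2 6 13 7
j=8: -2≤7, i=6, swap(6,8) ⇒ 0 -1 4 2 1 -3 -2 12 8 6 13 7
j=9: 6≤7, i=7, swap(7,9) ⇒ 0 -1 4 2 1 -3 -2 6 8 12 13 7
j=10: 13>7, skip
swap(8,11) ⇒ 0 -1 4 2 1 -3 -2 6 7 12 13 8; return 8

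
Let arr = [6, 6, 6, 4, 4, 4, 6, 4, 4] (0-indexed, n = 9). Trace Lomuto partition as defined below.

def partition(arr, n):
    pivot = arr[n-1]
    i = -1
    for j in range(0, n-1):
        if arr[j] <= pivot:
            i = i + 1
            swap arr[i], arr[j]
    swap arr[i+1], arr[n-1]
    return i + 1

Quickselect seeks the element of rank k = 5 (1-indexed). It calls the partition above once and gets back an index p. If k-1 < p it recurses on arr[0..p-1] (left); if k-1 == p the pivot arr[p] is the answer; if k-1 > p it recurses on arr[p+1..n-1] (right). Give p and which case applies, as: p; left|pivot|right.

pivot = arr[8] = 4; i = -1
j=0: arr[0]=6 > 4 → no swap
j=1: arr[1]=6 > 4 → no swap
j=2: arr[2]=6 > 4 → no swap
j=3: arr[3]=4 ≤ 4 → i=0, swap arr[0],arr[3] → [4, 6, 6, 6, 4, 4, 6, 4, 4]
j=4: arr[4]=4 ≤ 4 → i=1, swap arr[1],arr[4] → [4, 4, 6, 6, 6, 4, 6, 4, 4]
j=5: arr[5]=4 ≤ 4 → i=2, swap arr[2],arr[5] → [4, 4, 4, 6, 6, 6, 6, 4, 4]
j=6: arr[6]=6 > 4 → no swap
j=7: arr[7]=4 ≤ 4 → i=3, swap arr[3],arr[7] → [4, 4, 4, 4, 6, 6, 6, 6, 4]
final swap arr[4],arr[8] → [4, 4, 4, 4, 4, 6, 6, 6, 6]; return 4
p = 4; k-1 = 4 == 4 ⇒ pivot

4; pivot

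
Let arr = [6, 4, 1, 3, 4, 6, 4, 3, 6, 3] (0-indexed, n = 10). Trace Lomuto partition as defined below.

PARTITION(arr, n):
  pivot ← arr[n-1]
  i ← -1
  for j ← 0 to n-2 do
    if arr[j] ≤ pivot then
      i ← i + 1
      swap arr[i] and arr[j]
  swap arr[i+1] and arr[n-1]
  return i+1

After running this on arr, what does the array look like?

pivot=3, i=-1
j=0: 6>3, skip
j=1: 4>3, skip
j=2: 1≤3, i=0, swap(0,2) ⇒ [1, 4, 6, 3, 4, 6, 4, 3, 6, 3]
j=3: 3≤3, i=1, swap(1,3) ⇒ [1, 3, 6, 4, 4, 6, 4, 3, 6, 3]
j=4: 4>3, skip
j=5: 6>3, skip
j=6: 4>3, skip
j=7: 3≤3, i=2, swap(2,7) ⇒ [1, 3, 3, 4, 4, 6, 4, 6, 6, 3]
j=8: 6>3, skip
swap(3,9) ⇒ [1, 3, 3, 3, 4, 6, 4, 6, 6, 4]; return 3

[1, 3, 3, 3, 4, 6, 4, 6, 6, 4]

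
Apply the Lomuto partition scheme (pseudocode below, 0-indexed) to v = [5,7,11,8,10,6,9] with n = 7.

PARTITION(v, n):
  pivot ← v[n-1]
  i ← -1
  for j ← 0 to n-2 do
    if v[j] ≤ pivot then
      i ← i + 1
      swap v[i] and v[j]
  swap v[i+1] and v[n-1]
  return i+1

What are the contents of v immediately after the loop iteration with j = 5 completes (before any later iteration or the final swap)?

pivot=9, i=-1
j=0: 5≤9, i=0, swap(0,0) ⇒ [5,7,11,8,10,6,9]
j=1: 7≤9, i=1, swap(1,1) ⇒ [5,7,11,8,10,6,9]
j=2: 11>9, skip
j=3: 8≤9, i=2, swap(2,3) ⇒ [5,7,8,11,10,6,9]
j=4: 10>9, skip
j=5: 6≤9, i=3, swap(3,5) ⇒ [5,7,8,6,10,11,9]
(after j=5) v = [5,7,8,6,10,11,9]

[5,7,8,6,10,11,9]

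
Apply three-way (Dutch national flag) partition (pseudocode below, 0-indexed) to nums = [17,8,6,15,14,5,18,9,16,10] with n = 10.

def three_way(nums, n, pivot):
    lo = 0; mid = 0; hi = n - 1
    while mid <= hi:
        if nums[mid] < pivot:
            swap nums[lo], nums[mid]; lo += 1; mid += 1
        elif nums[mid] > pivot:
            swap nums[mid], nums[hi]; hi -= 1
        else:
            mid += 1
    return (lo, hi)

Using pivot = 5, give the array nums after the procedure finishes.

pivot = 5; lo=0, mid=0, hi=9
nums[mid]=17>5: swap nums[0],nums[9]; hi=8 → [10,8,6,15,14,5,18,9,16,17]
nums[mid]=10>5: swap nums[0],nums[8]; hi=7 → [16,8,6,15,14,5,18,9,10,17]
nums[mid]=16>5: swap nums[0],nums[7]; hi=6 → [9,8,6,15,14,5,18,16,10,17]
nums[mid]=9>5: swap nums[0],nums[6]; hi=5 → [18,8,6,15,14,5,9,16,10,17]
nums[mid]=18>5: swap nums[0],nums[5]; hi=4 → [5,8,6,15,14,18,9,16,10,17]
nums[mid]=5=5: mid=1
nums[mid]=8>5: swap nums[1],nums[4]; hi=3 → [5,14,6,15,8,18,9,16,10,17]
nums[mid]=14>5: swap nums[1],nums[3]; hi=2 → [5,15,6,14,8,18,9,16,10,17]
nums[mid]=15>5: swap nums[1],nums[2]; hi=1 → [5,6,15,14,8,18,9,16,10,17]
nums[mid]=6>5: swap nums[1],nums[1]; hi=0 → [5,6,15,14,8,18,9,16,10,17]
end: lo=0, hi=0; nums = [5,6,15,14,8,18,9,16,10,17]

[5,6,15,14,8,18,9,16,10,17]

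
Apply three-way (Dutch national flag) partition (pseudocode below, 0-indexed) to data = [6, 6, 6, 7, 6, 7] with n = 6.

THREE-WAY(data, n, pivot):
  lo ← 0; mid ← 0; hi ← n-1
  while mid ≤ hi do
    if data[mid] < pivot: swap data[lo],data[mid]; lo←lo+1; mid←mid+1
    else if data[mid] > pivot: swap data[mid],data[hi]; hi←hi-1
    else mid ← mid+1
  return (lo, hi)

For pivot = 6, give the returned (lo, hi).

pivot = 6; lo=0, mid=0, hi=5
data[mid]=6=6: mid=1
data[mid]=6=6: mid=2
data[mid]=6=6: mid=3
data[mid]=7>6: swap data[3],data[5]; hi=4 → [6, 6, 6, 7, 6, 7]
data[mid]=7>6: swap data[3],data[4]; hi=3 → [6, 6, 6, 6, 7, 7]
data[mid]=6=6: mid=4
end: lo=0, hi=3; data = [6, 6, 6, 6, 7, 7]

(0, 3)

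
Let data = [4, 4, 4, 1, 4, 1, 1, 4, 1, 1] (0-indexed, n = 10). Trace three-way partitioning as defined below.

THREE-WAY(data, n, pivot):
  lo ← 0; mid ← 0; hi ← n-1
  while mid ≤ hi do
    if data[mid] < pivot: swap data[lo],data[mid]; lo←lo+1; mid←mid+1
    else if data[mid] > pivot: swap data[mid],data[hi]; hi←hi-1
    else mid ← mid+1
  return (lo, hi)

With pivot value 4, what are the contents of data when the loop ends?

[1, 1, 1, 1, 1, 4, 4, 4, 4, 4]

lo=0 mid=0 hi=9
4=4: mid=1
4=4: mid=2
4=4: mid=3
1<4: swap(0,3), lo=1 mid=4 ⇒ [1, 4, 4, 4, 4, 1, 1, 4, 1, 1]
4=4: mid=5
1<4: swap(1,5), lo=2 mid=6 ⇒ [1, 1, 4, 4, 4, 4, 1, 4, 1, 1]
1<4: swap(2,6), lo=3 mid=7 ⇒ [1, 1, 1, 4, 4, 4, 4, 4, 1, 1]
4=4: mid=8
1<4: swap(3,8), lo=4 mid=9 ⇒ [1, 1, 1, 1, 4, 4, 4, 4, 4, 1]
1<4: swap(4,9), lo=5 mid=10 ⇒ [1, 1, 1, 1, 1, 4, 4, 4, 4, 4]
done. lo=5 hi=9; data=[1, 1, 1, 1, 1, 4, 4, 4, 4, 4]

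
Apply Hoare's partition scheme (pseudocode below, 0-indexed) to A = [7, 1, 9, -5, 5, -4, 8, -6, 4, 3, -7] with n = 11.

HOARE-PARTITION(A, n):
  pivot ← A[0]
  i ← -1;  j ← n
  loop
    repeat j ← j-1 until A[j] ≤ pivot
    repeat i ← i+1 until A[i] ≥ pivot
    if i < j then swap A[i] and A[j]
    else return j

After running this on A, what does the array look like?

[-7, 1, 3, -5, 5, -4, 4, -6, 8, 9, 7]

pivot=7
j stops at 10 (-7), i stops at 0 (7); swap ⇒ [-7, 1, 9, -5, 5, -4, 8, -6, 4, 3, 7]
j stops at 9 (3), i stops at 2 (9); swap ⇒ [-7, 1, 3, -5, 5, -4, 8, -6, 4, 9, 7]
j stops at 8 (4), i stops at 6 (8); swap ⇒ [-7, 1, 3, -5, 5, -4, 4, -6, 8, 9, 7]
j stops at 7, i stops at 8; i≥j ⇒ return 7. A=[-7, 1, 3, -5, 5, -4, 4, -6, 8, 9, 7]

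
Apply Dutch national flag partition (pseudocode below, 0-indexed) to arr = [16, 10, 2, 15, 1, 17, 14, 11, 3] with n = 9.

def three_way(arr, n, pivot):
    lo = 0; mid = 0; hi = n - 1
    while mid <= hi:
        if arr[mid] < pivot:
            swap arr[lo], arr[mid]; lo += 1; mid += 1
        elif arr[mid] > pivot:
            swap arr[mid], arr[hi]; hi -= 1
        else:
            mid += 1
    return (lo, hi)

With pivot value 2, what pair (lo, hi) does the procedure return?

(1, 1)

pivot = 2; lo=0, mid=0, hi=8
arr[mid]=16>2: swap arr[0],arr[8]; hi=7 → [3, 10, 2, 15, 1, 17, 14, 11, 16]
arr[mid]=3>2: swap arr[0],arr[7]; hi=6 → [11, 10, 2, 15, 1, 17, 14, 3, 16]
arr[mid]=11>2: swap arr[0],arr[6]; hi=5 → [14, 10, 2, 15, 1, 17, 11, 3, 16]
arr[mid]=14>2: swap arr[0],arr[5]; hi=4 → [17, 10, 2, 15, 1, 14, 11, 3, 16]
arr[mid]=17>2: swap arr[0],arr[4]; hi=3 → [1, 10, 2, 15, 17, 14, 11, 3, 16]
arr[mid]=1<2: swap arr[0],arr[0]; lo=1,mid=1 → [1, 10, 2, 15, 17, 14, 11, 3, 16]
arr[mid]=10>2: swap arr[1],arr[3]; hi=2 → [1, 15, 2, 10, 17, 14, 11, 3, 16]
arr[mid]=15>2: swap arr[1],arr[2]; hi=1 → [1, 2, 15, 10, 17, 14, 11, 3, 16]
arr[mid]=2=2: mid=2
end: lo=1, hi=1; arr = [1, 2, 15, 10, 17, 14, 11, 3, 16]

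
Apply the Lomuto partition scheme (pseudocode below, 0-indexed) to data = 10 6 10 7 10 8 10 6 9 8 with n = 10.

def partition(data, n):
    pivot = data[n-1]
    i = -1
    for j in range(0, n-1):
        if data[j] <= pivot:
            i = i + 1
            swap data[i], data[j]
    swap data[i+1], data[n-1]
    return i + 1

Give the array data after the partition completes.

6 7 8 6 8 10 10 10 9 10

pivot=8, i=-1
j=0: 10>8, skip
j=1: 6≤8, i=0, swap(0,1) ⇒ 6 10 10 7 10 8 10 6 9 8
j=2: 10>8, skip
j=3: 7≤8, i=1, swap(1,3) ⇒ 6 7 10 10 10 8 10 6 9 8
j=4: 10>8, skip
j=5: 8≤8, i=2, swap(2,5) ⇒ 6 7 8 10 10 10 10 6 9 8
j=6: 10>8, skip
j=7: 6≤8, i=3, swap(3,7) ⇒ 6 7 8 6 10 10 10 10 9 8
j=8: 9>8, skip
swap(4,9) ⇒ 6 7 8 6 8 10 10 10 9 10; return 4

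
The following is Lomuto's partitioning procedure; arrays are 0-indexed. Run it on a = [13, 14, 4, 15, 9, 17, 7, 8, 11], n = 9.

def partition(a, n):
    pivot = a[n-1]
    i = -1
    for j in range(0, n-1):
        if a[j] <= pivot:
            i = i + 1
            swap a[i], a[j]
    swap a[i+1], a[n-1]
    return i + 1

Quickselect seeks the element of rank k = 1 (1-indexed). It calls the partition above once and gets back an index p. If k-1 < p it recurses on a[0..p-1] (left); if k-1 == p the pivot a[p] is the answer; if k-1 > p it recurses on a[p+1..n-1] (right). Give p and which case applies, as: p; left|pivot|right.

4; left

pivot=11, i=-1
j=0: 13>11, skip
j=1: 14>11, skip
j=2: 4≤11, i=0, swap(0,2) ⇒ [4, 14, 13, 15, 9, 17, 7, 8, 11]
j=3: 15>11, skip
j=4: 9≤11, i=1, swap(1,4) ⇒ [4, 9, 13, 15, 14, 17, 7, 8, 11]
j=5: 17>11, skip
j=6: 7≤11, i=2, swap(2,6) ⇒ [4, 9, 7, 15, 14, 17, 13, 8, 11]
j=7: 8≤11, i=3, swap(3,7) ⇒ [4, 9, 7, 8, 14, 17, 13, 15, 11]
swap(4,8) ⇒ [4, 9, 7, 8, 11, 17, 13, 15, 14]; return 4
p = 4; k-1 = 0 < 4 ⇒ left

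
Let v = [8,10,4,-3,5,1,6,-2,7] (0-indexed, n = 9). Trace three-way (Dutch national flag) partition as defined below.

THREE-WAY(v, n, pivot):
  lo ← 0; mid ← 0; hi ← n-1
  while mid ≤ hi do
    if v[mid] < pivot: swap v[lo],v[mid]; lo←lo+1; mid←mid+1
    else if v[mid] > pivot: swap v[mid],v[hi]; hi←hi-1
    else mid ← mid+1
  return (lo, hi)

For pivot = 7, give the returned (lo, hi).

(6, 6)

lo=0 mid=0 hi=8
8>7: swap(0,8), hi=7 ⇒ [7,10,4,-3,5,1,6,-2,8]
7=7: mid=1
10>7: swap(1,7), hi=6 ⇒ [7,-2,4,-3,5,1,6,10,8]
-2<7: swap(0,1), lo=1 mid=2 ⇒ [-2,7,4,-3,5,1,6,10,8]
4<7: swap(1,2), lo=2 mid=3 ⇒ [-2,4,7,-3,5,1,6,10,8]
-3<7: swap(2,3), lo=3 mid=4 ⇒ [-2,4,-3,7,5,1,6,10,8]
5<7: swap(3,4), lo=4 mid=5 ⇒ [-2,4,-3,5,7,1,6,10,8]
1<7: swap(4,5), lo=5 mid=6 ⇒ [-2,4,-3,5,1,7,6,10,8]
6<7: swap(5,6), lo=6 mid=7 ⇒ [-2,4,-3,5,1,6,7,10,8]
done. lo=6 hi=6; v=[-2,4,-3,5,1,6,7,10,8]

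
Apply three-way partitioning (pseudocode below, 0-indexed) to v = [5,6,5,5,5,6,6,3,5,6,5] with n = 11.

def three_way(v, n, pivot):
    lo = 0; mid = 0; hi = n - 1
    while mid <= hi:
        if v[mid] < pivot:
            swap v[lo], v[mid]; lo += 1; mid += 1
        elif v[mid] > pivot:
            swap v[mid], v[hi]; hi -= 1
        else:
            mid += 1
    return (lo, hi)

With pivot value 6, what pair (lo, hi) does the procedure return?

lo=0 mid=0 hi=10
5<6: swap(0,0), lo=1 mid=1 ⇒ [5,6,5,5,5,6,6,3,5,6,5]
6=6: mid=2
5<6: swap(1,2), lo=2 mid=3 ⇒ [5,5,6,5,5,6,6,3,5,6,5]
5<6: swap(2,3), lo=3 mid=4 ⇒ [5,5,5,6,5,6,6,3,5,6,5]
5<6: swap(3,4), lo=4 mid=5 ⇒ [5,5,5,5,6,6,6,3,5,6,5]
6=6: mid=6
6=6: mid=7
3<6: swap(4,7), lo=5 mid=8 ⇒ [5,5,5,5,3,6,6,6,5,6,5]
5<6: swap(5,8), lo=6 mid=9 ⇒ [5,5,5,5,3,5,6,6,6,6,5]
6=6: mid=10
5<6: swap(6,10), lo=7 mid=11 ⇒ [5,5,5,5,3,5,5,6,6,6,6]
done. lo=7 hi=10; v=[5,5,5,5,3,5,5,6,6,6,6]

(7, 10)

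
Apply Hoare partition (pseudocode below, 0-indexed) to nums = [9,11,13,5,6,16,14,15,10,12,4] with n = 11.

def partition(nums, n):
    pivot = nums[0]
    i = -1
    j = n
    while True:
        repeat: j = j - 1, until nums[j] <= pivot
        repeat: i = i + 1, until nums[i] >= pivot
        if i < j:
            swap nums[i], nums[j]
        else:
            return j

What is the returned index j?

2

pivot = nums[0] = 9; i = -1, j = 11
j→10 (nums[10]=4≤9), i→0 (nums[0]=9≥9); i<j, swap → [4,11,13,5,6,16,14,15,10,12,9]
j→4 (nums[4]=6≤9), i→1 (nums[1]=11≥9); i<j, swap → [4,6,13,5,11,16,14,15,10,12,9]
j→3 (nums[3]=5≤9), i→2 (nums[2]=13≥9); i<j, swap → [4,6,5,13,11,16,14,15,10,12,9]
j→2, i→3; i≥j, return j=2. nums = [4,6,5,13,11,16,14,15,10,12,9]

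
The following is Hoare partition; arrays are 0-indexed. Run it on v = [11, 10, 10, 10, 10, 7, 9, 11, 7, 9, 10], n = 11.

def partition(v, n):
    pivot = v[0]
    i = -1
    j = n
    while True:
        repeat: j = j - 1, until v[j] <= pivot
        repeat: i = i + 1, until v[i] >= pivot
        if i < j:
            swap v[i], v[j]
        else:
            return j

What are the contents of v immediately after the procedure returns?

[10, 10, 10, 10, 10, 7, 9, 9, 7, 11, 11]

pivot=11
j stops at 10 (10), i stops at 0 (11); swap ⇒ [10, 10, 10, 10, 10, 7, 9, 11, 7, 9, 11]
j stops at 9 (9), i stops at 7 (11); swap ⇒ [10, 10, 10, 10, 10, 7, 9, 9, 7, 11, 11]
j stops at 8, i stops at 9; i≥j ⇒ return 8. v=[10, 10, 10, 10, 10, 7, 9, 9, 7, 11, 11]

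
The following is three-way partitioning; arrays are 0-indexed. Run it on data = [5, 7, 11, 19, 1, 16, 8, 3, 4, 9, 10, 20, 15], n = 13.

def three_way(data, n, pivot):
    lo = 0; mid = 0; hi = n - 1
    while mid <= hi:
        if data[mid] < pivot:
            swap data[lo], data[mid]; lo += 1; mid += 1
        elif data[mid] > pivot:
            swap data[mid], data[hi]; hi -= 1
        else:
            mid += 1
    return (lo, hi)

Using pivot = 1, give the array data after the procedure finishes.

pivot = 1; lo=0, mid=0, hi=12
data[mid]=5>1: swap data[0],data[12]; hi=11 → [15, 7, 11, 19, 1, 16, 8, 3, 4, 9, 10, 20, 5]
data[mid]=15>1: swap data[0],data[11]; hi=10 → [20, 7, 11, 19, 1, 16, 8, 3, 4, 9, 10, 15, 5]
data[mid]=20>1: swap data[0],data[10]; hi=9 → [10, 7, 11, 19, 1, 16, 8, 3, 4, 9, 20, 15, 5]
data[mid]=10>1: swap data[0],data[9]; hi=8 → [9, 7, 11, 19, 1, 16, 8, 3, 4, 10, 20, 15, 5]
data[mid]=9>1: swap data[0],data[8]; hi=7 → [4, 7, 11, 19, 1, 16, 8, 3, 9, 10, 20, 15, 5]
data[mid]=4>1: swap data[0],data[7]; hi=6 → [3, 7, 11, 19, 1, 16, 8, 4, 9, 10, 20, 15, 5]
data[mid]=3>1: swap data[0],data[6]; hi=5 → [8, 7, 11, 19, 1, 16, 3, 4, 9, 10, 20, 15, 5]
data[mid]=8>1: swap data[0],data[5]; hi=4 → [16, 7, 11, 19, 1, 8, 3, 4, 9, 10, 20, 15, 5]
data[mid]=16>1: swap data[0],data[4]; hi=3 → [1, 7, 11, 19, 16, 8, 3, 4, 9, 10, 20, 15, 5]
data[mid]=1=1: mid=1
data[mid]=7>1: swap data[1],data[3]; hi=2 → [1, 19, 11, 7, 16, 8, 3, 4, 9, 10, 20, 15, 5]
data[mid]=19>1: swap data[1],data[2]; hi=1 → [1, 11, 19, 7, 16, 8, 3, 4, 9, 10, 20, 15, 5]
data[mid]=11>1: swap data[1],data[1]; hi=0 → [1, 11, 19, 7, 16, 8, 3, 4, 9, 10, 20, 15, 5]
end: lo=0, hi=0; data = [1, 11, 19, 7, 16, 8, 3, 4, 9, 10, 20, 15, 5]

[1, 11, 19, 7, 16, 8, 3, 4, 9, 10, 20, 15, 5]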